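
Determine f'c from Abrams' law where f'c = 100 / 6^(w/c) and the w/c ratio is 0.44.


f'c = 100 / 6^0.44
= 100 / 2.2
= 45.46 MPa

45.46


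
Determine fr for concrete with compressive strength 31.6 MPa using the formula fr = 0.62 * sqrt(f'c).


fr = 0.62 * sqrt(31.6)
= 3.485 MPa

3.485


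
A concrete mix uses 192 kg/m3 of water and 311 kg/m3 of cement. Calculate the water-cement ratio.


w/c = water / cement
w/c = 192 / 311 = 0.617

0.617


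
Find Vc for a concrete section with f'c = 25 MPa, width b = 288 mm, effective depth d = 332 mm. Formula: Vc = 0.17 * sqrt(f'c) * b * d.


Vc = 0.17 * sqrt(25) * 288 * 332 / 1000
= 81.27 kN

81.27


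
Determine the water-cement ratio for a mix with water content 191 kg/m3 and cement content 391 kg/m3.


w/c = water / cement
w/c = 191 / 391 = 0.488

0.488


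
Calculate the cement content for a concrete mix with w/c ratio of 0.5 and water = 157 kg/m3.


Cement = water / (w/c)
= 157 / 0.5
= 314.0 kg/m3

314.0


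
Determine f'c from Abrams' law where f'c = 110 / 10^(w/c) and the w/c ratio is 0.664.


f'c = 110 / 10^0.664
= 110 / 4.613
= 23.84 MPa

23.84


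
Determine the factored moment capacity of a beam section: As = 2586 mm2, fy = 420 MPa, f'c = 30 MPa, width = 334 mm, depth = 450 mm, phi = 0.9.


a = As * fy / (0.85 * f'c * b)
= 2586 * 420 / (0.85 * 30 * 334)
= 127.5238 mm
Mn = As * fy * (d - a/2) / 10^6
= 419.5009 kN-m
phi*Mn = 0.9 * 419.5009 = 377.55 kN-m

377.55


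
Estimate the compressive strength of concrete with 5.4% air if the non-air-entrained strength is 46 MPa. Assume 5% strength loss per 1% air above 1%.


Strength loss = (5.4 - 1) * 5 = 22.0%
f'c = 46 * (1 - 22.0/100)
= 35.88 MPa

35.88


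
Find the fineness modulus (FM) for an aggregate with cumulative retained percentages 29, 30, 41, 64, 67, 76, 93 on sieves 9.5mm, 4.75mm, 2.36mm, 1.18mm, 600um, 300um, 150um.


FM = sum(cumulative % retained) / 100
= 400 / 100
= 4.0

4.0


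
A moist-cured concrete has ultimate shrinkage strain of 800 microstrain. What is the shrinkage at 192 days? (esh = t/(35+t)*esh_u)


esh(192) = 192 / (35 + 192) * 800
= 192 / 227 * 800
= 676.7 microstrain

676.7


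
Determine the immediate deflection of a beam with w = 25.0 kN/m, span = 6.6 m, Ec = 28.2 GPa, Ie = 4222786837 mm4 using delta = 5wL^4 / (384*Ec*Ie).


Convert: L = 6.6 m = 6600 mm, Ec = 28.2 GPa = 28200 MPa
delta = 5 * 25.0 * 6600^4 / (384 * 28200 * 4222786837)
= 5.19 mm

5.19


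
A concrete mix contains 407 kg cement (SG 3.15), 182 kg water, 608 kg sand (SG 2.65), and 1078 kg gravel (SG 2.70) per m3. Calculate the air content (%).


Vol cement = 407 / (3.15 * 1000) = 0.129206 m3
Vol water = 182 / 1000 = 0.182 m3
Vol sand = 608 / (2.65 * 1000) = 0.229434 m3
Vol gravel = 1078 / (2.70 * 1000) = 0.399259 m3
Total solid + water volume = 0.9399 m3
Air = (1 - 0.9399) * 100 = 6.01%

6.01


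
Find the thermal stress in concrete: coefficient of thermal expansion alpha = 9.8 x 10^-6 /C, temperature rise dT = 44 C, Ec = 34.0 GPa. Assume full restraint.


sigma = alpha * dT * Ec
= 9.8e-6 * 44 * 34.0 * 1000
= 14.661 MPa

14.661


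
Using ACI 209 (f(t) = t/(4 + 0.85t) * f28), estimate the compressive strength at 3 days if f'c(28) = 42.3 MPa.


f(3) = 3 / (4 + 0.85 * 3) * 42.3
= 3 / 6.55 * 42.3
= 19.37 MPa

19.37


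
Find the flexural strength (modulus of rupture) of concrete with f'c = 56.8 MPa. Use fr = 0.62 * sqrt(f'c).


fr = 0.62 * sqrt(56.8)
= 4.673 MPa

4.673


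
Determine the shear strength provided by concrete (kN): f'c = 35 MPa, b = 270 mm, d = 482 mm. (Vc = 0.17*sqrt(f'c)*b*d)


Vc = 0.17 * sqrt(35) * 270 * 482 / 1000
= 130.89 kN

130.89


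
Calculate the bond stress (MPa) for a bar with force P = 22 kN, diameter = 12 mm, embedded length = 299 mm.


u = P / (pi * db * ld)
= 22 * 1000 / (pi * 12 * 299)
= 1.952 MPa

1.952


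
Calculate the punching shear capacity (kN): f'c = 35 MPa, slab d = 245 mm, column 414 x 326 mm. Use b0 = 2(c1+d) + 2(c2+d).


b0 = 2*(414 + 245) + 2*(326 + 245) = 2460 mm
Vc = 0.33 * sqrt(35) * 2460 * 245 / 1000
= 1176.66 kN

1176.66


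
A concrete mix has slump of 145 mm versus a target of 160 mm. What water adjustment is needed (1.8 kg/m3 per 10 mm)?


Difference = 160 - 145 = 15 mm
Water adjustment = 15 * 1.8 / 10 = 2.7 kg/m3

2.7


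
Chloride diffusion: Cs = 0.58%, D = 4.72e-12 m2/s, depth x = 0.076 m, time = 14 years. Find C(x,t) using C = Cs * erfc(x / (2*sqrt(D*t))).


t_seconds = 14 * 365.25 * 24 * 3600 = 441806400.0 s
arg = 0.076 / (2 * sqrt(4.72e-12 * 441806400.0))
= 0.8321
erfc(0.8321) = 0.2393
C = 0.58 * 0.2393 = 0.1388%

0.1388


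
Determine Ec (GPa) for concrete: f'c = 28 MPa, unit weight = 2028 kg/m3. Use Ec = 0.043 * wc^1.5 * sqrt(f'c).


Ec = 0.043 * 2028^1.5 * sqrt(28) / 1000
= 20.78 GPa

20.78


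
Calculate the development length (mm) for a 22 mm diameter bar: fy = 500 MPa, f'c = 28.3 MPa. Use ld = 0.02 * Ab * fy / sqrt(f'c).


Ab = pi * 22^2 / 4 = 380.133 mm2
ld = 0.02 * 380.133 * 500 / sqrt(28.3)
= 714.6 mm

714.6


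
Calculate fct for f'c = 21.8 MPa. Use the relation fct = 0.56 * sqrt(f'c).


fct = 0.56 * sqrt(21.8)
= 0.56 * 4.669
= 2.615 MPa

2.615


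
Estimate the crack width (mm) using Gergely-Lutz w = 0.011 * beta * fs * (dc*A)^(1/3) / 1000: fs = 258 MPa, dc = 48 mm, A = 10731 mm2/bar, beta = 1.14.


w = 0.011 * beta * fs * (dc * A)^(1/3) / 1000
= 0.011 * 1.14 * 258 * (48 * 10731)^(1/3) / 1000
= 0.259 mm

0.259


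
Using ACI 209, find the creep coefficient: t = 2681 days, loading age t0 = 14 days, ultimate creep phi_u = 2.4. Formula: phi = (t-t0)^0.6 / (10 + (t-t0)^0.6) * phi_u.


dt = 2681 - 14 = 2667
phi = 2667^0.6 / (10 + 2667^0.6) * 2.4
= 2.206

2.206


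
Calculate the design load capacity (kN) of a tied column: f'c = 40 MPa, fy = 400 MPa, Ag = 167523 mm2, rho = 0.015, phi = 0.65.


Ast = rho * Ag = 0.015 * 167523 = 2512.845 mm2
phi*Pn = 0.65 * 0.80 * (0.85 * 40 * (167523 - 2512.845) + 400 * 2512.845) / 1000
= 3440.05 kN

3440.05


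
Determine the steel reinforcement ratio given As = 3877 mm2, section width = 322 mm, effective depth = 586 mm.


rho = As / (b * d)
= 3877 / (322 * 586)
= 0.0205

0.0205


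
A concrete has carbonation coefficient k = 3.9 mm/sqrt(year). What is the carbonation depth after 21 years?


depth = k * sqrt(t)
= 3.9 * sqrt(21)
= 17.87 mm

17.87


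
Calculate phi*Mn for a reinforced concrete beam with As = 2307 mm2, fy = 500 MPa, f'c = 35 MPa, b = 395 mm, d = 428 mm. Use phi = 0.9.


a = As * fy / (0.85 * f'c * b)
= 2307 * 500 / (0.85 * 35 * 395)
= 98.1598 mm
Mn = As * fy * (d - a/2) / 10^6
= 437.0844 kN-m
phi*Mn = 0.9 * 437.0844 = 393.38 kN-m

393.38


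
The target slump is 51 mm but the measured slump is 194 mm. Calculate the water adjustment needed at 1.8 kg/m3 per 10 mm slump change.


Difference = 51 - 194 = -143 mm
Water adjustment = -143 * 1.8 / 10 = -25.7 kg/m3

-25.7


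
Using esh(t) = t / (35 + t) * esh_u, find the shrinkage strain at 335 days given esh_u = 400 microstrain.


esh(335) = 335 / (35 + 335) * 400
= 335 / 370 * 400
= 362.2 microstrain

362.2


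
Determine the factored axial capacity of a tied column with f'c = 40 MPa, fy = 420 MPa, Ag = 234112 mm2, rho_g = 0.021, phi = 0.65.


Ast = rho * Ag = 0.021 * 234112 = 4916.352 mm2
phi*Pn = 0.65 * 0.80 * (0.85 * 40 * (234112 - 4916.352) + 420 * 4916.352) / 1000
= 5125.91 kN

5125.91


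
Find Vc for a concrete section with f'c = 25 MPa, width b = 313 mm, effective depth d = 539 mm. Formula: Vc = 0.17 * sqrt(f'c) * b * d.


Vc = 0.17 * sqrt(25) * 313 * 539 / 1000
= 143.4 kN

143.4


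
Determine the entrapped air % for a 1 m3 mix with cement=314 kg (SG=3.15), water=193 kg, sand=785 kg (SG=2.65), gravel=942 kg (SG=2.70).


Vol cement = 314 / (3.15 * 1000) = 0.099683 m3
Vol water = 193 / 1000 = 0.193 m3
Vol sand = 785 / (2.65 * 1000) = 0.296226 m3
Vol gravel = 942 / (2.70 * 1000) = 0.348889 m3
Total solid + water volume = 0.937798 m3
Air = (1 - 0.937798) * 100 = 6.22%

6.22


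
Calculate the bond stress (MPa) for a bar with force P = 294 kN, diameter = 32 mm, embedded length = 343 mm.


u = P / (pi * db * ld)
= 294 * 1000 / (pi * 32 * 343)
= 8.526 MPa

8.526


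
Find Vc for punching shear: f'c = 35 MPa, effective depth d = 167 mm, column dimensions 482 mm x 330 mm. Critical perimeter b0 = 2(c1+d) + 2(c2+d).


b0 = 2*(482 + 167) + 2*(330 + 167) = 2292 mm
Vc = 0.33 * sqrt(35) * 2292 * 167 / 1000
= 747.27 kN

747.27


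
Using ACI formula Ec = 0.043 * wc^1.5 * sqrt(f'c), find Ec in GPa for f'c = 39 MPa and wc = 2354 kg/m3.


Ec = 0.043 * 2354^1.5 * sqrt(39) / 1000
= 30.67 GPa

30.67


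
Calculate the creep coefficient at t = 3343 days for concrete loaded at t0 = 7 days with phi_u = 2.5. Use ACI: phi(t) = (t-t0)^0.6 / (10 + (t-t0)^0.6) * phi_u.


dt = 3343 - 7 = 3336
phi = 3336^0.6 / (10 + 3336^0.6) * 2.5
= 2.321

2.321


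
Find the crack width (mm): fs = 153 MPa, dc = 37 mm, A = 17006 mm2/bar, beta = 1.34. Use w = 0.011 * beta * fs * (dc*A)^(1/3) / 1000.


w = 0.011 * beta * fs * (dc * A)^(1/3) / 1000
= 0.011 * 1.34 * 153 * (37 * 17006)^(1/3) / 1000
= 0.193 mm

0.193


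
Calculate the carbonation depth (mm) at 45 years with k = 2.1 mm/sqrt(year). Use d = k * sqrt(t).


depth = k * sqrt(t)
= 2.1 * sqrt(45)
= 14.09 mm

14.09


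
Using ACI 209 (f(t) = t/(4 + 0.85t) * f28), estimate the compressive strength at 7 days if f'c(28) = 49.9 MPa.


f(7) = 7 / (4 + 0.85 * 7) * 49.9
= 7 / 9.95 * 49.9
= 35.11 MPa

35.11


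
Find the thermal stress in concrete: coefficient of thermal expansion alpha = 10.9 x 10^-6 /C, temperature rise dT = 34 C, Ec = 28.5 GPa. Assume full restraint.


sigma = alpha * dT * Ec
= 10.9e-6 * 34 * 28.5 * 1000
= 10.562 MPa

10.562


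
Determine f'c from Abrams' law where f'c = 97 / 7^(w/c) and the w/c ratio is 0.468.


f'c = 97 / 7^0.468
= 97 / 2.486
= 39.02 MPa

39.02


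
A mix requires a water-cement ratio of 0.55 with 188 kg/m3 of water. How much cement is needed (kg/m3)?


Cement = water / (w/c)
= 188 / 0.55
= 341.8 kg/m3

341.8


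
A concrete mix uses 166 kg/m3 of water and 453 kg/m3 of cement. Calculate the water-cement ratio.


w/c = water / cement
w/c = 166 / 453 = 0.366

0.366


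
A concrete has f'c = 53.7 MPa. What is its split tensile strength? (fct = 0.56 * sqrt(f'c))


fct = 0.56 * sqrt(53.7)
= 0.56 * 7.328
= 4.104 MPa

4.104


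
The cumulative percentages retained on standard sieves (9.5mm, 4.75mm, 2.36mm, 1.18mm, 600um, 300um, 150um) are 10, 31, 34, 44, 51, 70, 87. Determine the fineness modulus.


FM = sum(cumulative % retained) / 100
= 327 / 100
= 3.27

3.27


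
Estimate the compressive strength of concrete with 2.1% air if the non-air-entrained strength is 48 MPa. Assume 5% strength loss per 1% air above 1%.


Strength loss = (2.1 - 1) * 5 = 5.5%
f'c = 48 * (1 - 5.5/100)
= 45.36 MPa

45.36


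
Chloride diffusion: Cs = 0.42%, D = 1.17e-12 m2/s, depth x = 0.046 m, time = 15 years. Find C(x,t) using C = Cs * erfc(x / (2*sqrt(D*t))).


t_seconds = 15 * 365.25 * 24 * 3600 = 473364000.0 s
arg = 0.046 / (2 * sqrt(1.17e-12 * 473364000.0))
= 0.9773
erfc(0.9773) = 0.1669
C = 0.42 * 0.1669 = 0.0701%

0.0701


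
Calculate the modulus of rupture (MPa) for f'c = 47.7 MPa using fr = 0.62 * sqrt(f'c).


fr = 0.62 * sqrt(47.7)
= 4.282 MPa

4.282


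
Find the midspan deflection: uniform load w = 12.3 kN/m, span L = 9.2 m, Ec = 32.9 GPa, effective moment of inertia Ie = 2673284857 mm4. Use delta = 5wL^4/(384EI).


Convert: L = 9.2 m = 9200 mm, Ec = 32.9 GPa = 32900 MPa
delta = 5 * 12.3 * 9200^4 / (384 * 32900 * 2673284857)
= 13.05 mm

13.05


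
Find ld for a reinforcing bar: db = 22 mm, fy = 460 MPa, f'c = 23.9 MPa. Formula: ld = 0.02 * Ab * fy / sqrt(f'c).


Ab = pi * 22^2 / 4 = 380.133 mm2
ld = 0.02 * 380.133 * 460 / sqrt(23.9)
= 715.4 mm

715.4


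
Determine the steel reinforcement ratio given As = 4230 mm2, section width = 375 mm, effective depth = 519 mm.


rho = As / (b * d)
= 4230 / (375 * 519)
= 0.0217

0.0217


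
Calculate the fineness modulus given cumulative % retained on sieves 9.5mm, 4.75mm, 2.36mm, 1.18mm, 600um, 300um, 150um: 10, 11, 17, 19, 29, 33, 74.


FM = sum(cumulative % retained) / 100
= 193 / 100
= 1.93

1.93


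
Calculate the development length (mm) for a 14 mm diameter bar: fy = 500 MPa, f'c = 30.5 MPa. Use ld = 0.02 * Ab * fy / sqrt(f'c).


Ab = pi * 14^2 / 4 = 153.938 mm2
ld = 0.02 * 153.938 * 500 / sqrt(30.5)
= 278.7 mm

278.7


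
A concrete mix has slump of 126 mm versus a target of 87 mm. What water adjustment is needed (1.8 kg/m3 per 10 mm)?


Difference = 87 - 126 = -39 mm
Water adjustment = -39 * 1.8 / 10 = -7.0 kg/m3

-7.0


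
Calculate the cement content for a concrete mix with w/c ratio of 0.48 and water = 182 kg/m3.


Cement = water / (w/c)
= 182 / 0.48
= 379.2 kg/m3

379.2


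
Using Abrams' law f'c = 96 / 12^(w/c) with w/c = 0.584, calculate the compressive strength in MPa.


f'c = 96 / 12^0.584
= 96 / 4.268
= 22.49 MPa

22.49


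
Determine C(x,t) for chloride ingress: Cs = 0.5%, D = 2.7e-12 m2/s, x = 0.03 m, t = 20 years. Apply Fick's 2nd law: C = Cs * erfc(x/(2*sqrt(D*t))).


t_seconds = 20 * 365.25 * 24 * 3600 = 631152000.0 s
arg = 0.03 / (2 * sqrt(2.7e-12 * 631152000.0))
= 0.3634
erfc(0.3634) = 0.6073
C = 0.5 * 0.6073 = 0.3037%

0.3037


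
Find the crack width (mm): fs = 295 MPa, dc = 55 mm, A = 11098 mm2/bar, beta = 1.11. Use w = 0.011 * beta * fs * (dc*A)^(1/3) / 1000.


w = 0.011 * beta * fs * (dc * A)^(1/3) / 1000
= 0.011 * 1.11 * 295 * (55 * 11098)^(1/3) / 1000
= 0.306 mm

0.306


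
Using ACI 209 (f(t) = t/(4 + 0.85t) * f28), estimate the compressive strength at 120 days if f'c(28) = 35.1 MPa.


f(120) = 120 / (4 + 0.85 * 120) * 35.1
= 120 / 106.0 * 35.1
= 39.74 MPa

39.74


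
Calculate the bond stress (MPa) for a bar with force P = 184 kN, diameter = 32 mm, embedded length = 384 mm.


u = P / (pi * db * ld)
= 184 * 1000 / (pi * 32 * 384)
= 4.766 MPa

4.766


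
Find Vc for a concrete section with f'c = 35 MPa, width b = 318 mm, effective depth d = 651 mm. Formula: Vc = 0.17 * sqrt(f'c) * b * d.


Vc = 0.17 * sqrt(35) * 318 * 651 / 1000
= 208.2 kN

208.2


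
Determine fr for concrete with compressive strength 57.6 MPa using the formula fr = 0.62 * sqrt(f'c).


fr = 0.62 * sqrt(57.6)
= 4.705 MPa

4.705


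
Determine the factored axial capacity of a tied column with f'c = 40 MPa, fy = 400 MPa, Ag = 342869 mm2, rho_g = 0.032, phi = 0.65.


Ast = rho * Ag = 0.032 * 342869 = 10971.808 mm2
phi*Pn = 0.65 * 0.80 * (0.85 * 40 * (342869 - 10971.808) + 400 * 10971.808) / 1000
= 8150.08 kN

8150.08


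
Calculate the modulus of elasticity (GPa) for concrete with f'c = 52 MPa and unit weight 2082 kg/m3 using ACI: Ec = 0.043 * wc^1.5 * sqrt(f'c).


Ec = 0.043 * 2082^1.5 * sqrt(52) / 1000
= 29.46 GPa

29.46


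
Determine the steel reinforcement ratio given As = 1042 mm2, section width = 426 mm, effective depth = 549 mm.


rho = As / (b * d)
= 1042 / (426 * 549)
= 0.0045

0.0045


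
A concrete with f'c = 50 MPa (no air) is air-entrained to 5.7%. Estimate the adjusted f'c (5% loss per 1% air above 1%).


Strength loss = (5.7 - 1) * 5 = 23.5%
f'c = 50 * (1 - 23.5/100)
= 38.25 MPa

38.25


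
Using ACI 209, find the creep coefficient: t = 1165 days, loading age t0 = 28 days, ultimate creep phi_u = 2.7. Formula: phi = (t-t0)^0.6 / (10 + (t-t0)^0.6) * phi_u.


dt = 1165 - 28 = 1137
phi = 1137^0.6 / (10 + 1137^0.6) * 2.7
= 2.355

2.355


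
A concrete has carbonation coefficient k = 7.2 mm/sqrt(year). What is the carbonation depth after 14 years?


depth = k * sqrt(t)
= 7.2 * sqrt(14)
= 26.94 mm

26.94


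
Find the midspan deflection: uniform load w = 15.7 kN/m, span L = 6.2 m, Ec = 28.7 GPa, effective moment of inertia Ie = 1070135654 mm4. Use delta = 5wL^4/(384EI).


Convert: L = 6.2 m = 6200 mm, Ec = 28.7 GPa = 28700 MPa
delta = 5 * 15.7 * 6200^4 / (384 * 28700 * 1070135654)
= 9.84 mm

9.84


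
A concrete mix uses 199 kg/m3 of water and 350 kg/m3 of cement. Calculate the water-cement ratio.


w/c = water / cement
w/c = 199 / 350 = 0.569

0.569


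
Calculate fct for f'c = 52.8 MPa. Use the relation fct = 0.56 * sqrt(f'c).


fct = 0.56 * sqrt(52.8)
= 0.56 * 7.266
= 4.069 MPa

4.069


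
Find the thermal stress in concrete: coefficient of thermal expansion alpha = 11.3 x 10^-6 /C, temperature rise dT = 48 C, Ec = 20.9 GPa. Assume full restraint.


sigma = alpha * dT * Ec
= 11.3e-6 * 48 * 20.9 * 1000
= 11.336 MPa

11.336


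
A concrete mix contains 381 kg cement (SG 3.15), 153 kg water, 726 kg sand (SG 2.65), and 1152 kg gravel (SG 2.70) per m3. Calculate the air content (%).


Vol cement = 381 / (3.15 * 1000) = 0.120952 m3
Vol water = 153 / 1000 = 0.153 m3
Vol sand = 726 / (2.65 * 1000) = 0.273962 m3
Vol gravel = 1152 / (2.70 * 1000) = 0.426667 m3
Total solid + water volume = 0.974581 m3
Air = (1 - 0.974581) * 100 = 2.54%

2.54


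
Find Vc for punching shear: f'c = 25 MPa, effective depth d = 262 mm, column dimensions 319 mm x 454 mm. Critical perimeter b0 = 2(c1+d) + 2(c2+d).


b0 = 2*(319 + 262) + 2*(454 + 262) = 2594 mm
Vc = 0.33 * sqrt(25) * 2594 * 262 / 1000
= 1121.39 kN

1121.39


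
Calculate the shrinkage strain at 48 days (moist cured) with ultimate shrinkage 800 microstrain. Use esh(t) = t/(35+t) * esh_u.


esh(48) = 48 / (35 + 48) * 800
= 48 / 83 * 800
= 462.7 microstrain

462.7


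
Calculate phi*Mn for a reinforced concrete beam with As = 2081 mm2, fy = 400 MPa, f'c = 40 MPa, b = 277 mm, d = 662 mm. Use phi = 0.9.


a = As * fy / (0.85 * f'c * b)
= 2081 * 400 / (0.85 * 40 * 277)
= 88.3839 mm
Mn = As * fy * (d - a/2) / 10^6
= 514.2634 kN-m
phi*Mn = 0.9 * 514.2634 = 462.84 kN-m

462.84


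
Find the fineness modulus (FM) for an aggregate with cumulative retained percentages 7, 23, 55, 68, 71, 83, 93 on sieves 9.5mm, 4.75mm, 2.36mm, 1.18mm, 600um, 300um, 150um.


FM = sum(cumulative % retained) / 100
= 400 / 100
= 4.0

4.0


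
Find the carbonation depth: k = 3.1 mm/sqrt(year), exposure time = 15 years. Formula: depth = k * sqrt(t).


depth = k * sqrt(t)
= 3.1 * sqrt(15)
= 12.01 mm

12.01


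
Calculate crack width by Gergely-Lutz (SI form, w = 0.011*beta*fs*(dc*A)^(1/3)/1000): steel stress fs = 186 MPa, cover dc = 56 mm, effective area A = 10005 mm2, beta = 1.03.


w = 0.011 * beta * fs * (dc * A)^(1/3) / 1000
= 0.011 * 1.03 * 186 * (56 * 10005)^(1/3) / 1000
= 0.174 mm

0.174


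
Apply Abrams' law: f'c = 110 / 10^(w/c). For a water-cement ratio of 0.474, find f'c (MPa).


f'c = 110 / 10^0.474
= 110 / 2.979
= 36.93 MPa

36.93


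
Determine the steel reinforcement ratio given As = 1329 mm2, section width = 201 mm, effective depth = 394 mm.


rho = As / (b * d)
= 1329 / (201 * 394)
= 0.0168

0.0168


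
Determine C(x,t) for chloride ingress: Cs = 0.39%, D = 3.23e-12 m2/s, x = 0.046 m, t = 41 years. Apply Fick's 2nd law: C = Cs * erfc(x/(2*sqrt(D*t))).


t_seconds = 41 * 365.25 * 24 * 3600 = 1293861600.0 s
arg = 0.046 / (2 * sqrt(3.23e-12 * 1293861600.0))
= 0.3558
erfc(0.3558) = 0.6149
C = 0.39 * 0.6149 = 0.2398%

0.2398


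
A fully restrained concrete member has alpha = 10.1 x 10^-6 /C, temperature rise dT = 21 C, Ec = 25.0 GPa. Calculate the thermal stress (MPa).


sigma = alpha * dT * Ec
= 10.1e-6 * 21 * 25.0 * 1000
= 5.303 MPa

5.303


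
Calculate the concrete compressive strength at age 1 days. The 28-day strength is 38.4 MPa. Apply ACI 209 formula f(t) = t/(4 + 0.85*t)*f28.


f(1) = 1 / (4 + 0.85 * 1) * 38.4
= 1 / 4.85 * 38.4
= 7.92 MPa

7.92


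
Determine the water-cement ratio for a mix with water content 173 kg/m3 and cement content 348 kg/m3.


w/c = water / cement
w/c = 173 / 348 = 0.497

0.497


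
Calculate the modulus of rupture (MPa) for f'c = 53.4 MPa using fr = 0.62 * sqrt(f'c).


fr = 0.62 * sqrt(53.4)
= 4.531 MPa

4.531


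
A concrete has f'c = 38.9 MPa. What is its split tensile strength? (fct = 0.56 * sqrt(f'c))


fct = 0.56 * sqrt(38.9)
= 0.56 * 6.237
= 3.493 MPa

3.493


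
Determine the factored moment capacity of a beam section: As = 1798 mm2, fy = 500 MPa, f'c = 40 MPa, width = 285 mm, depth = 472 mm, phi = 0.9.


a = As * fy / (0.85 * f'c * b)
= 1798 * 500 / (0.85 * 40 * 285)
= 92.7761 mm
Mn = As * fy * (d - a/2) / 10^6
= 382.6252 kN-m
phi*Mn = 0.9 * 382.6252 = 344.36 kN-m

344.36


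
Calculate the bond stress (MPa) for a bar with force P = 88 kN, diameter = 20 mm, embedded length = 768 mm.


u = P / (pi * db * ld)
= 88 * 1000 / (pi * 20 * 768)
= 1.824 MPa

1.824


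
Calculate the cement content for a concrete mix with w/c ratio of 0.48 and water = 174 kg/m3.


Cement = water / (w/c)
= 174 / 0.48
= 362.5 kg/m3

362.5


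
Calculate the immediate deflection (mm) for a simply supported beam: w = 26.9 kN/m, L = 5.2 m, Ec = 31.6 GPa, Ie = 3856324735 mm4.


Convert: L = 5.2 m = 5200 mm, Ec = 31.6 GPa = 31600 MPa
delta = 5 * 26.9 * 5200^4 / (384 * 31600 * 3856324735)
= 2.1 mm

2.1


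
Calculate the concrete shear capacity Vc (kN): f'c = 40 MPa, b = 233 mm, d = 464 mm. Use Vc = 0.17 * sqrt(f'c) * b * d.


Vc = 0.17 * sqrt(40) * 233 * 464 / 1000
= 116.24 kN

116.24


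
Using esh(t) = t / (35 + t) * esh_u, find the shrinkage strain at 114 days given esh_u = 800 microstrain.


esh(114) = 114 / (35 + 114) * 800
= 114 / 149 * 800
= 612.1 microstrain

612.1


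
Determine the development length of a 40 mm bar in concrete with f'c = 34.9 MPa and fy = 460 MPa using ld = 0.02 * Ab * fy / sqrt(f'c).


Ab = pi * 40^2 / 4 = 1256.637 mm2
ld = 0.02 * 1256.637 * 460 / sqrt(34.9)
= 1957.0 mm

1957.0


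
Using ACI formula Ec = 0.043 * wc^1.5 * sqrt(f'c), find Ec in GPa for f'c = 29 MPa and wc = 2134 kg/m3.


Ec = 0.043 * 2134^1.5 * sqrt(29) / 1000
= 22.83 GPa

22.83


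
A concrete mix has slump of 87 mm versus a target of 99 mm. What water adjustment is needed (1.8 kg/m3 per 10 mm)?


Difference = 99 - 87 = 12 mm
Water adjustment = 12 * 1.8 / 10 = 2.2 kg/m3

2.2


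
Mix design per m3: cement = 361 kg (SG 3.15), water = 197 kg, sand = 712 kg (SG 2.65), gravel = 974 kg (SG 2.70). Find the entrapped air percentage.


Vol cement = 361 / (3.15 * 1000) = 0.114603 m3
Vol water = 197 / 1000 = 0.197 m3
Vol sand = 712 / (2.65 * 1000) = 0.268679 m3
Vol gravel = 974 / (2.70 * 1000) = 0.360741 m3
Total solid + water volume = 0.941023 m3
Air = (1 - 0.941023) * 100 = 5.9%

5.9


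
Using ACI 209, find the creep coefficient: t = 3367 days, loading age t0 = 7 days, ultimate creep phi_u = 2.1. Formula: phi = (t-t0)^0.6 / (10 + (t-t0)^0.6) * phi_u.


dt = 3367 - 7 = 3360
phi = 3360^0.6 / (10 + 3360^0.6) * 2.1
= 1.951

1.951


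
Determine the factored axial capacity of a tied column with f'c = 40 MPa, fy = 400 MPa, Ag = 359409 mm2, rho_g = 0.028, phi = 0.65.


Ast = rho * Ag = 0.028 * 359409 = 10063.452 mm2
phi*Pn = 0.65 * 0.80 * (0.85 * 40 * (359409 - 10063.452) + 400 * 10063.452) / 1000
= 8269.63 kN

8269.63


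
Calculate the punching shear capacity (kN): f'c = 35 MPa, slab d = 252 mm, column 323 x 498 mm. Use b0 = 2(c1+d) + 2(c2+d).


b0 = 2*(323 + 252) + 2*(498 + 252) = 2650 mm
Vc = 0.33 * sqrt(35) * 2650 * 252 / 1000
= 1303.75 kN

1303.75


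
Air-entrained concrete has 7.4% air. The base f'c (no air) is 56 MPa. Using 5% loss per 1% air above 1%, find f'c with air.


Strength loss = (7.4 - 1) * 5 = 32.0%
f'c = 56 * (1 - 32.0/100)
= 38.08 MPa

38.08


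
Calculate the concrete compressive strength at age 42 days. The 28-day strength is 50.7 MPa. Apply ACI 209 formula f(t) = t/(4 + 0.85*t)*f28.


f(42) = 42 / (4 + 0.85 * 42) * 50.7
= 42 / 39.7 * 50.7
= 53.64 MPa

53.64


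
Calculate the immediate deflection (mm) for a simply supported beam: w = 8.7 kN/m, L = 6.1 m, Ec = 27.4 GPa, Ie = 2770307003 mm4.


Convert: L = 6.1 m = 6100 mm, Ec = 27.4 GPa = 27400 MPa
delta = 5 * 8.7 * 6100^4 / (384 * 27400 * 2770307003)
= 2.07 mm

2.07


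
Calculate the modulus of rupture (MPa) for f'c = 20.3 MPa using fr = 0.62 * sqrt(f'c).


fr = 0.62 * sqrt(20.3)
= 2.793 MPa

2.793


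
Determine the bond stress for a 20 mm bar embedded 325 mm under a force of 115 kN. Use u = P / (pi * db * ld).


u = P / (pi * db * ld)
= 115 * 1000 / (pi * 20 * 325)
= 5.632 MPa

5.632


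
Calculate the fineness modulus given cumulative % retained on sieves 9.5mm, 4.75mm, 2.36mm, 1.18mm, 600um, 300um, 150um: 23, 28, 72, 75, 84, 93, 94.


FM = sum(cumulative % retained) / 100
= 469 / 100
= 4.69

4.69


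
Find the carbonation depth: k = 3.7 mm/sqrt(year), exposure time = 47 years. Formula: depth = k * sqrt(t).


depth = k * sqrt(t)
= 3.7 * sqrt(47)
= 25.37 mm

25.37


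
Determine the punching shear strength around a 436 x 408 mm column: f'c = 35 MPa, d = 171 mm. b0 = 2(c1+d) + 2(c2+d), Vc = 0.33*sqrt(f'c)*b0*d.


b0 = 2*(436 + 171) + 2*(408 + 171) = 2372 mm
Vc = 0.33 * sqrt(35) * 2372 * 171 / 1000
= 791.88 kN

791.88


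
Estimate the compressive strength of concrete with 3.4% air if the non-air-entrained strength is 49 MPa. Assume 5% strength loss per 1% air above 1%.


Strength loss = (3.4 - 1) * 5 = 12.0%
f'c = 49 * (1 - 12.0/100)
= 43.12 MPa

43.12


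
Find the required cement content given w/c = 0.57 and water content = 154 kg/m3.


Cement = water / (w/c)
= 154 / 0.57
= 270.2 kg/m3

270.2


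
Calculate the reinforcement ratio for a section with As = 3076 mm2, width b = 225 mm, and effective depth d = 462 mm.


rho = As / (b * d)
= 3076 / (225 * 462)
= 0.0296

0.0296


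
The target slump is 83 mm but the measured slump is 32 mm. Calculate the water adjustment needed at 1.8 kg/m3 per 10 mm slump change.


Difference = 83 - 32 = 51 mm
Water adjustment = 51 * 1.8 / 10 = 9.2 kg/m3

9.2


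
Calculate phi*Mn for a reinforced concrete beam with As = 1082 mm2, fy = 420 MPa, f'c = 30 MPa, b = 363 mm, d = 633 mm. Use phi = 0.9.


a = As * fy / (0.85 * f'c * b)
= 1082 * 420 / (0.85 * 30 * 363)
= 49.0942 mm
Mn = As * fy * (d - a/2) / 10^6
= 276.5053 kN-m
phi*Mn = 0.9 * 276.5053 = 248.85 kN-m

248.85


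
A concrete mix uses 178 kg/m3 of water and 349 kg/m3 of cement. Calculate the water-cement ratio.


w/c = water / cement
w/c = 178 / 349 = 0.51

0.51


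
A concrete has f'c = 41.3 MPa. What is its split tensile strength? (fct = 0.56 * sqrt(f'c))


fct = 0.56 * sqrt(41.3)
= 0.56 * 6.427
= 3.599 MPa

3.599


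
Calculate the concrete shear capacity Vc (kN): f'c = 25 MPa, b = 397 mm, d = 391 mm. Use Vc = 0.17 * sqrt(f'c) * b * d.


Vc = 0.17 * sqrt(25) * 397 * 391 / 1000
= 131.94 kN

131.94


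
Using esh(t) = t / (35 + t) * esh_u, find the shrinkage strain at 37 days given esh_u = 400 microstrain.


esh(37) = 37 / (35 + 37) * 400
= 37 / 72 * 400
= 205.6 microstrain

205.6


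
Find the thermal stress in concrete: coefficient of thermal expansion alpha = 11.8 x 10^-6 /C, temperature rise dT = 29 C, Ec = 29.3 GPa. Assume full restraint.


sigma = alpha * dT * Ec
= 11.8e-6 * 29 * 29.3 * 1000
= 10.026 MPa

10.026


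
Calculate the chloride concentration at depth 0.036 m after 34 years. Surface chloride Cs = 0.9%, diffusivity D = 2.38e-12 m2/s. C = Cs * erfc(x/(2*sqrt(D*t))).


t_seconds = 34 * 365.25 * 24 * 3600 = 1072958400.0 s
arg = 0.036 / (2 * sqrt(2.38e-12 * 1072958400.0))
= 0.3562
erfc(0.3562) = 0.6144
C = 0.9 * 0.6144 = 0.553%

0.553


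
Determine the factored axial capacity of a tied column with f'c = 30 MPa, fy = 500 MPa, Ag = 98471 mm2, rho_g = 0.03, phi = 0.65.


Ast = rho * Ag = 0.03 * 98471 = 2954.13 mm2
phi*Pn = 0.65 * 0.80 * (0.85 * 30 * (98471 - 2954.13) + 500 * 2954.13) / 1000
= 2034.63 kN

2034.63


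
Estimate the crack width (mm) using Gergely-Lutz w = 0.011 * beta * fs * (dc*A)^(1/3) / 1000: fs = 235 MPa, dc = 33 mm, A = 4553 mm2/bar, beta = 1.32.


w = 0.011 * beta * fs * (dc * A)^(1/3) / 1000
= 0.011 * 1.32 * 235 * (33 * 4553)^(1/3) / 1000
= 0.181 mm

0.181


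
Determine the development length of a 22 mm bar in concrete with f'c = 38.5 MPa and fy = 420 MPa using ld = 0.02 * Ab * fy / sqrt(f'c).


Ab = pi * 22^2 / 4 = 380.133 mm2
ld = 0.02 * 380.133 * 420 / sqrt(38.5)
= 514.6 mm

514.6


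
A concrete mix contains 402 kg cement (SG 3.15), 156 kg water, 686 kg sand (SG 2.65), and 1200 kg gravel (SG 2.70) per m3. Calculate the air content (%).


Vol cement = 402 / (3.15 * 1000) = 0.127619 m3
Vol water = 156 / 1000 = 0.156 m3
Vol sand = 686 / (2.65 * 1000) = 0.258868 m3
Vol gravel = 1200 / (2.70 * 1000) = 0.444444 m3
Total solid + water volume = 0.986931 m3
Air = (1 - 0.986931) * 100 = 1.31%

1.31


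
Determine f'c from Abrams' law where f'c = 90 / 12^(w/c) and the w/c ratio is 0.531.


f'c = 90 / 12^0.531
= 90 / 3.741
= 24.05 MPa

24.05


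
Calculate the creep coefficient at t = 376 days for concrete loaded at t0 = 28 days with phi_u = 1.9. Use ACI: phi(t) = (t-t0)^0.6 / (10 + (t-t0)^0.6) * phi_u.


dt = 376 - 28 = 348
phi = 348^0.6 / (10 + 348^0.6) * 1.9
= 1.463

1.463


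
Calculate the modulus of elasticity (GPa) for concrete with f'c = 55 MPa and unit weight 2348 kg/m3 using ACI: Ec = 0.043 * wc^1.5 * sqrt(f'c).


Ec = 0.043 * 2348^1.5 * sqrt(55) / 1000
= 36.28 GPa

36.28


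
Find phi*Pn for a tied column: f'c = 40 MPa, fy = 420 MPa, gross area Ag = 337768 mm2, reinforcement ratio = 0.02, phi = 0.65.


Ast = rho * Ag = 0.02 * 337768 = 6755.36 mm2
phi*Pn = 0.65 * 0.80 * (0.85 * 40 * (337768 - 6755.36) + 420 * 6755.36) / 1000
= 7327.67 kN

7327.67


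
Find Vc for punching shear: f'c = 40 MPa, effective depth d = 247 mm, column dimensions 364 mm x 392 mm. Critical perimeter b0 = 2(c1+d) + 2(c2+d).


b0 = 2*(364 + 247) + 2*(392 + 247) = 2500 mm
Vc = 0.33 * sqrt(40) * 2500 * 247 / 1000
= 1288.79 kN

1288.79


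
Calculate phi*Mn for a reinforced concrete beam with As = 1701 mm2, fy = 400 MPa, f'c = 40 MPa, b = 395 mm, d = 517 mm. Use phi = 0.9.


a = As * fy / (0.85 * f'c * b)
= 1701 * 400 / (0.85 * 40 * 395)
= 50.6627 mm
Mn = As * fy * (d - a/2) / 10^6
= 334.5314 kN-m
phi*Mn = 0.9 * 334.5314 = 301.08 kN-m

301.08


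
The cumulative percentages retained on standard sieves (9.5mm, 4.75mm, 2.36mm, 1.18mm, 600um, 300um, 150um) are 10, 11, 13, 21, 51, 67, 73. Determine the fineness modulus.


FM = sum(cumulative % retained) / 100
= 246 / 100
= 2.46

2.46


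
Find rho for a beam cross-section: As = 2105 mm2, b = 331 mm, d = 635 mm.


rho = As / (b * d)
= 2105 / (331 * 635)
= 0.01

0.01


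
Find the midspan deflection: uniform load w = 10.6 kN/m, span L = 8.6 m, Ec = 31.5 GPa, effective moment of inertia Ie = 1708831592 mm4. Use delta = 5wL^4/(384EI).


Convert: L = 8.6 m = 8600 mm, Ec = 31.5 GPa = 31500 MPa
delta = 5 * 10.6 * 8600^4 / (384 * 31500 * 1708831592)
= 14.03 mm

14.03


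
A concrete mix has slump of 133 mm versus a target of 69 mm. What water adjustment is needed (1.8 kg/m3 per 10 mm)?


Difference = 69 - 133 = -64 mm
Water adjustment = -64 * 1.8 / 10 = -11.5 kg/m3

-11.5


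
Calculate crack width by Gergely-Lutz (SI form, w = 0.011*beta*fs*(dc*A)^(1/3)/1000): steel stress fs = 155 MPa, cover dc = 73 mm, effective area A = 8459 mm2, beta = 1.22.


w = 0.011 * beta * fs * (dc * A)^(1/3) / 1000
= 0.011 * 1.22 * 155 * (73 * 8459)^(1/3) / 1000
= 0.177 mm

0.177


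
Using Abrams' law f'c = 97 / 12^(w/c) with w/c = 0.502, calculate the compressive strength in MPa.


f'c = 97 / 12^0.502
= 97 / 3.481
= 27.86 MPa

27.86


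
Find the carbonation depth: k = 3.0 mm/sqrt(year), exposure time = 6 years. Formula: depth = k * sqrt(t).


depth = k * sqrt(t)
= 3.0 * sqrt(6)
= 7.35 mm

7.35


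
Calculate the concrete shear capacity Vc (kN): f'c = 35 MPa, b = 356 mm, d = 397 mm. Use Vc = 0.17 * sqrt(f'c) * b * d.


Vc = 0.17 * sqrt(35) * 356 * 397 / 1000
= 142.14 kN

142.14


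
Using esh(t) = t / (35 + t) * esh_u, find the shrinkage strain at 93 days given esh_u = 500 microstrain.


esh(93) = 93 / (35 + 93) * 500
= 93 / 128 * 500
= 363.3 microstrain

363.3


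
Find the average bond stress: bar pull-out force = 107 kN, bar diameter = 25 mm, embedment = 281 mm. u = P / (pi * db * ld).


u = P / (pi * db * ld)
= 107 * 1000 / (pi * 25 * 281)
= 4.848 MPa

4.848


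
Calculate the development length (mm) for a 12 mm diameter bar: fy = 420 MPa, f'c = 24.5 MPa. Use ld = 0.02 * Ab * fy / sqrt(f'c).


Ab = pi * 12^2 / 4 = 113.097 mm2
ld = 0.02 * 113.097 * 420 / sqrt(24.5)
= 191.9 mm

191.9


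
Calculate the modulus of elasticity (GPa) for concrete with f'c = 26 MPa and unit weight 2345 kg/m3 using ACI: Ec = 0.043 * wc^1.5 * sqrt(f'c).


Ec = 0.043 * 2345^1.5 * sqrt(26) / 1000
= 24.9 GPa

24.9


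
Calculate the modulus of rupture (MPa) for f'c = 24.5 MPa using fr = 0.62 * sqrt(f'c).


fr = 0.62 * sqrt(24.5)
= 3.069 MPa

3.069


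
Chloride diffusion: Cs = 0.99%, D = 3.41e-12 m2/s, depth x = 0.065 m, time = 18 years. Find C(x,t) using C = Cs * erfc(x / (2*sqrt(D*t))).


t_seconds = 18 * 365.25 * 24 * 3600 = 568036800.0 s
arg = 0.065 / (2 * sqrt(3.41e-12 * 568036800.0))
= 0.7384
erfc(0.7384) = 0.2963
C = 0.99 * 0.2963 = 0.2934%

0.2934


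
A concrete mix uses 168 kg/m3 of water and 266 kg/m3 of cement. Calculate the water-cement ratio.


w/c = water / cement
w/c = 168 / 266 = 0.632

0.632


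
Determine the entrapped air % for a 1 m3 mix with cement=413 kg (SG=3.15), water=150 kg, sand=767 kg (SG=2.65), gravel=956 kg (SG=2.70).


Vol cement = 413 / (3.15 * 1000) = 0.131111 m3
Vol water = 150 / 1000 = 0.15 m3
Vol sand = 767 / (2.65 * 1000) = 0.289434 m3
Vol gravel = 956 / (2.70 * 1000) = 0.354074 m3
Total solid + water volume = 0.924619 m3
Air = (1 - 0.924619) * 100 = 7.54%

7.54


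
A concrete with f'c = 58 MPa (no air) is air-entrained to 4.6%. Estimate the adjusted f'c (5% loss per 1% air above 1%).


Strength loss = (4.6 - 1) * 5 = 18.0%
f'c = 58 * (1 - 18.0/100)
= 47.56 MPa

47.56


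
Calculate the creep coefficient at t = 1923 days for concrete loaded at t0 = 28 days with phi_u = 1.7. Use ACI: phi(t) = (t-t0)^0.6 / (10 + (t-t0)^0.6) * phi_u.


dt = 1923 - 28 = 1895
phi = 1895^0.6 / (10 + 1895^0.6) * 1.7
= 1.534

1.534


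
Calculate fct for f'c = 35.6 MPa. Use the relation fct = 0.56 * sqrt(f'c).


fct = 0.56 * sqrt(35.6)
= 0.56 * 5.967
= 3.341 MPa

3.341


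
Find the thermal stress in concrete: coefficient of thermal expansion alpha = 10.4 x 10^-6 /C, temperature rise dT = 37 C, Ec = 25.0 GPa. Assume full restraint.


sigma = alpha * dT * Ec
= 10.4e-6 * 37 * 25.0 * 1000
= 9.62 MPa

9.62


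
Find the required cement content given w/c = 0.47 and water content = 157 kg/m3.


Cement = water / (w/c)
= 157 / 0.47
= 334.0 kg/m3

334.0


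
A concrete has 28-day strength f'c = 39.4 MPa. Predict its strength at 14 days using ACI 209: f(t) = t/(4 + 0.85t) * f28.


f(14) = 14 / (4 + 0.85 * 14) * 39.4
= 14 / 15.9 * 39.4
= 34.69 MPa

34.69


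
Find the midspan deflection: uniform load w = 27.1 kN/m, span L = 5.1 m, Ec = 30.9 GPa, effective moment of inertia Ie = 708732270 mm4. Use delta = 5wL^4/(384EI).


Convert: L = 5.1 m = 5100 mm, Ec = 30.9 GPa = 30900 MPa
delta = 5 * 27.1 * 5100^4 / (384 * 30900 * 708732270)
= 10.9 mm

10.9


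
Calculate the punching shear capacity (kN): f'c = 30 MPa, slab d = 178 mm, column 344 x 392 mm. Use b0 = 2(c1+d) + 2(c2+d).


b0 = 2*(344 + 178) + 2*(392 + 178) = 2184 mm
Vc = 0.33 * sqrt(30) * 2184 * 178 / 1000
= 702.66 kN

702.66


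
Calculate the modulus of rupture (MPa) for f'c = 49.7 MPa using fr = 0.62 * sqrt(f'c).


fr = 0.62 * sqrt(49.7)
= 4.371 MPa

4.371


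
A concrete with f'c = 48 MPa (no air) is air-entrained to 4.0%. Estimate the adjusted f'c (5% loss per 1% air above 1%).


Strength loss = (4.0 - 1) * 5 = 15.0%
f'c = 48 * (1 - 15.0/100)
= 40.8 MPa

40.8


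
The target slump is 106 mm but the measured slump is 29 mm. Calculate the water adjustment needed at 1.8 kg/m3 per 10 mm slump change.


Difference = 106 - 29 = 77 mm
Water adjustment = 77 * 1.8 / 10 = 13.9 kg/m3

13.9


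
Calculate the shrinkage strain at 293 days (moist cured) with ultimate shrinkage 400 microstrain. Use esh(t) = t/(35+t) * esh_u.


esh(293) = 293 / (35 + 293) * 400
= 293 / 328 * 400
= 357.3 microstrain

357.3


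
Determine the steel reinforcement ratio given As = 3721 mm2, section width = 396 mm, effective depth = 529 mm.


rho = As / (b * d)
= 3721 / (396 * 529)
= 0.0178

0.0178


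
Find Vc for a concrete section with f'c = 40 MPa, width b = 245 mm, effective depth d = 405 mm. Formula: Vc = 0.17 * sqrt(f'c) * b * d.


Vc = 0.17 * sqrt(40) * 245 * 405 / 1000
= 106.68 kN

106.68


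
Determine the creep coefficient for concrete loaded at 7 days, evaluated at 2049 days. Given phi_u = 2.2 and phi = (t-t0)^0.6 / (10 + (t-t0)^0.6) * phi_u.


dt = 2049 - 7 = 2042
phi = 2042^0.6 / (10 + 2042^0.6) * 2.2
= 1.994

1.994


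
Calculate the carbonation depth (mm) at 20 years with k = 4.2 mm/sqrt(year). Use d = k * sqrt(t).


depth = k * sqrt(t)
= 4.2 * sqrt(20)
= 18.78 mm

18.78


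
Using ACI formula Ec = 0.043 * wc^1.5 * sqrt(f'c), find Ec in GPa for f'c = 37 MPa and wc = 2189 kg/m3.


Ec = 0.043 * 2189^1.5 * sqrt(37) / 1000
= 26.79 GPa

26.79


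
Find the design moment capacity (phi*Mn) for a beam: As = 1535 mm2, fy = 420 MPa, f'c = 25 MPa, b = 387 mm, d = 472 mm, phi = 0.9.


a = As * fy / (0.85 * f'c * b)
= 1535 * 420 / (0.85 * 25 * 387)
= 78.3949 mm
Mn = As * fy * (d - a/2) / 10^6
= 279.0278 kN-m
phi*Mn = 0.9 * 279.0278 = 251.13 kN-m

251.13


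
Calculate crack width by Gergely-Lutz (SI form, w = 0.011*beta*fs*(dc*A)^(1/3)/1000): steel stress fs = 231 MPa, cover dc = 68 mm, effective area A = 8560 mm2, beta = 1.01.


w = 0.011 * beta * fs * (dc * A)^(1/3) / 1000
= 0.011 * 1.01 * 231 * (68 * 8560)^(1/3) / 1000
= 0.214 mm

0.214


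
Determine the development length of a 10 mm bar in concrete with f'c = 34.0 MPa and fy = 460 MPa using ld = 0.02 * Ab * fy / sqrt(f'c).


Ab = pi * 10^2 / 4 = 78.54 mm2
ld = 0.02 * 78.54 * 460 / sqrt(34.0)
= 123.9 mm

123.9


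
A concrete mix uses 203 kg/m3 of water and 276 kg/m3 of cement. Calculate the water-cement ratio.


w/c = water / cement
w/c = 203 / 276 = 0.736

0.736


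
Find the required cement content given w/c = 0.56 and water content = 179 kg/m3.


Cement = water / (w/c)
= 179 / 0.56
= 319.6 kg/m3

319.6


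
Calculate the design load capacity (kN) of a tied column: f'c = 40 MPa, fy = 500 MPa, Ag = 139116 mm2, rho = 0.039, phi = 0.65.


Ast = rho * Ag = 0.039 * 139116 = 5425.524 mm2
phi*Pn = 0.65 * 0.80 * (0.85 * 40 * (139116 - 5425.524) + 500 * 5425.524) / 1000
= 3774.28 kN

3774.28


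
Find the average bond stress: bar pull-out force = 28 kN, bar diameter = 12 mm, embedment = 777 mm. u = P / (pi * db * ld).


u = P / (pi * db * ld)
= 28 * 1000 / (pi * 12 * 777)
= 0.956 MPa

0.956


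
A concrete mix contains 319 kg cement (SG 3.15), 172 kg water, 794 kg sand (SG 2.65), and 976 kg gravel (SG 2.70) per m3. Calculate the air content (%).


Vol cement = 319 / (3.15 * 1000) = 0.10127 m3
Vol water = 172 / 1000 = 0.172 m3
Vol sand = 794 / (2.65 * 1000) = 0.299623 m3
Vol gravel = 976 / (2.70 * 1000) = 0.361481 m3
Total solid + water volume = 0.934374 m3
Air = (1 - 0.934374) * 100 = 6.56%

6.56


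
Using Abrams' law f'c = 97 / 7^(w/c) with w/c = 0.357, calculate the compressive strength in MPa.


f'c = 97 / 7^0.357
= 97 / 2.003
= 48.43 MPa

48.43


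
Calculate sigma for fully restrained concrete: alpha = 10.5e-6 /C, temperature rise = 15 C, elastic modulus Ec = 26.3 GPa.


sigma = alpha * dT * Ec
= 10.5e-6 * 15 * 26.3 * 1000
= 4.142 MPa

4.142
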